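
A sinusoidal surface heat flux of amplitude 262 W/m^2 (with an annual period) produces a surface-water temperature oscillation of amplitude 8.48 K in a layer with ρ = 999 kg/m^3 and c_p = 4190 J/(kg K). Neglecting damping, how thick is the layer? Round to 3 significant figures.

ω = 2π / 3.15×10^7 s = 1.99×10^-7 s⁻¹.
Required C = F₀ / (A ω) = 262 / (8.48 × 1.99×10^-7) = 1.55×10^8 J/(m²·K).
D = C / (ρ c_p) = 1.55×10^8 / (999 × 4190) = 37.0 m.

37.0 m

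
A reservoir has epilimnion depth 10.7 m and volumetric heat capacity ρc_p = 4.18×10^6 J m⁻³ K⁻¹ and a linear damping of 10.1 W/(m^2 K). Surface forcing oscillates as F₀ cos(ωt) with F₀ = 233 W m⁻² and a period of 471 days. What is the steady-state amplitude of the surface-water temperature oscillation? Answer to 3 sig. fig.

19.0 K

Areal heat capacity C = ρc_p × D = 4.18×10^6 × 10.7 = 4.47×10^7 J m⁻² K⁻¹.
Angular frequency ω = 2π / T = 2π / 4.07×10^7 s = 1.54×10^-7 s⁻¹.
√((Cω)² + λ²) = √((6.91)² + 10.1²) = 12.2 W/(m²·K).
Amplitude A = F₀ / √((Cω)²+λ²) = 233 / 12.2 = 19.0 K.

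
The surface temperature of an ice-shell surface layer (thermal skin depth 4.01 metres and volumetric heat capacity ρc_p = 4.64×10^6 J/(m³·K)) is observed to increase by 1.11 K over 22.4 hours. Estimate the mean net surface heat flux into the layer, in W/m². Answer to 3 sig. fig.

256

Areal heat capacity C = ρc_p × D = 4.64×10^6 × 4.01 = 1.86×10^7 J m⁻² K⁻¹.
Required heat per unit area: Q = C ΔT = 1.86×10^7 × 1.11 = 2.07×10^7 J/m².
Flux F = Q / Δt = 2.07×10^7 / 80600 s = 256 W/m².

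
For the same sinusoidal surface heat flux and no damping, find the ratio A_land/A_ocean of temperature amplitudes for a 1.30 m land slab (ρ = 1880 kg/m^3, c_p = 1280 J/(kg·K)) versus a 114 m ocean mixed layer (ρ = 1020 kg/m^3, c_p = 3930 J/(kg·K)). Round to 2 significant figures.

150

C_ocean = 1020 × 3930 × 114 = 4.57×10^8 J/(m²·K).
C_land = 1880 × 1280 × 1.30 = 3.13×10^6 J/(m²·K).
Undamped amplitude ∝ 1/C, so A_land/A_ocean = C_ocean/C_land = 146.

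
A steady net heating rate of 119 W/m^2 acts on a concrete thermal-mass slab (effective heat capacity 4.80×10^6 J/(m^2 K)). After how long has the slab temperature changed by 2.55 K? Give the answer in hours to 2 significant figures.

29 hours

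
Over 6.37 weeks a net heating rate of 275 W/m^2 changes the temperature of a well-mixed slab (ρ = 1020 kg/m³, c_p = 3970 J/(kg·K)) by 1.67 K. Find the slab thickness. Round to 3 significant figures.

157 m

Heat input Q = F Δt = 275 × 3.85×10^6 s = 1.06×10^9 J/m².
Required areal heat capacity C = Q / ΔT = 6.34×10^8 J/(m²·K).
Depth D = C / (ρ c_p) = 6.34×10^8 / (1020 × 3970) = 157 m.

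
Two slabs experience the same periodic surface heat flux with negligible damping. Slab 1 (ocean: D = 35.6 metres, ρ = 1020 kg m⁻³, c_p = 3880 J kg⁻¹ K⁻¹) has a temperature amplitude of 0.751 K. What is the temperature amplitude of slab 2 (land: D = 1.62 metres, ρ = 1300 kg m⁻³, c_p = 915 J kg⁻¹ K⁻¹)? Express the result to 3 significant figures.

54.9 K

C_ocean = 1.41×10^8 J/(m²·K); C_land = 1.93×10^6 J/(m²·K).
A ∝ 1/C ⇒ A_land = A_ocean × C_ocean/C_land = 0.751 × 73.1 = 54.9 K.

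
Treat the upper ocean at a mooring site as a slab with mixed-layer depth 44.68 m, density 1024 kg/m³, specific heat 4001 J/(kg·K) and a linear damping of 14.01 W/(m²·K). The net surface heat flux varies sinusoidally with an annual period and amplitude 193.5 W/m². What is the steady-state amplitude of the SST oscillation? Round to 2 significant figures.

5.0 K

Areal heat capacity C = ρ c_p D = 1024 × 4001 × 44.68 = 1.83×10^8 J/(m²·K).
Angular frequency ω = 2π / T = 2π / 3.15×10^7 s = 1.99×10^-7 s⁻¹.
√((Cω)² + λ²) = √((36.5)² + 14.01²) = 39.1 W/(m²·K).
Amplitude A = F₀ / √((Cω)²+λ²) = 193.5 / 39.1 = 4.95 K.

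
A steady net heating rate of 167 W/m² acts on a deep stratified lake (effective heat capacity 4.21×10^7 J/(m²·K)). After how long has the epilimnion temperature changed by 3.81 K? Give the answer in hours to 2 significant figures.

270 hours

Areal heat capacity C = 4.21×10^7 J/(m²·K) (given).
Time required: Δt = C ΔT / F = 4.21×10^7 × 3.81 / 167 = 9.60×10^5 s.
In hours: 9.60×10^5 s / (3600 s/hour) = 267 hours.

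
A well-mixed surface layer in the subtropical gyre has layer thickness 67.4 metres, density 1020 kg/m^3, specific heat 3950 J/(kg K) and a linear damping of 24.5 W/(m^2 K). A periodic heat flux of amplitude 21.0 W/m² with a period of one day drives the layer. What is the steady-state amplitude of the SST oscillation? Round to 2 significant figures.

0.0011 K

Areal heat capacity C = ρ c_p D = 1020 × 3950 × 67.4 = 2.72×10^8 J/(m²·K).
Angular frequency ω = 2π / T = 2π / 86400 s = 7.27×10^-5 s⁻¹.
√((Cω)² + λ²) = √((19700)² + 24.5²) = 19700 W/(m²·K).
Amplitude A = F₀ / √((Cω)²+λ²) = 21.0 / 19700 = 0.00106 K.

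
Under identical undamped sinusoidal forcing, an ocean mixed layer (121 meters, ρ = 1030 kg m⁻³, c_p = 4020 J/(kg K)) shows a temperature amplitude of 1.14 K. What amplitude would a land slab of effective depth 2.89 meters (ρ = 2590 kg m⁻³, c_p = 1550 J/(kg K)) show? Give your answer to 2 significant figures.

49 K

C_ocean = 5.01×10^8 J/(m²·K); C_land = 1.16×10^7 J/(m²·K).
A ∝ 1/C ⇒ A_land = A_ocean × C_ocean/C_land = 1.14 × 43.2 = 49.2 K.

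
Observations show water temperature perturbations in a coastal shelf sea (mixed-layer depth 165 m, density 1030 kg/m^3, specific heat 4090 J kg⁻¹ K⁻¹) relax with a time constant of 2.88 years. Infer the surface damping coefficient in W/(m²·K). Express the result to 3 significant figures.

Areal heat capacity C = ρ c_p D = 1030 × 4090 × 165 = 6.95×10^8 J/(m^2 K).
τ = 2.88 years = 9.09×10^7 s.
λ = C / τ = 6.95×10^8 / 9.09×10^7 = 7.65 W/(m²·K).

7.65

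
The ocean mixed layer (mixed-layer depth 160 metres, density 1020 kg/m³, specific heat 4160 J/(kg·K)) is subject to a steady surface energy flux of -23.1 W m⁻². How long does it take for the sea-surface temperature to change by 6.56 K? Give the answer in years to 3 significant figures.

6.11 years

Areal heat capacity C = ρ c_p D = 1020 × 4160 × 160 = 6.79×10^8 J m⁻² K⁻¹.
Time required: Δt = C ΔT / F = 6.79×10^8 × -6.56 / -23.1 = 1.93×10^8 s.
In years: 1.93×10^8 s / (3.156×10^7 s/year) = 6.11 years.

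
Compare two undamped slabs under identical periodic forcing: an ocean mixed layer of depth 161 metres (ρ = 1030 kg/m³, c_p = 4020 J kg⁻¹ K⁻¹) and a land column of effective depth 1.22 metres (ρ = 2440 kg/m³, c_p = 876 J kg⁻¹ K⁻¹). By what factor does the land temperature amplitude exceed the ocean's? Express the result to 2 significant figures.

260

C_ocean = 1030 × 4020 × 161 = 6.67×10^8 J/(m²·K).
C_land = 2440 × 876 × 1.22 = 2.61×10^6 J/(m²·K).
Undamped amplitude ∝ 1/C, so A_land/A_ocean = C_ocean/C_land = 256.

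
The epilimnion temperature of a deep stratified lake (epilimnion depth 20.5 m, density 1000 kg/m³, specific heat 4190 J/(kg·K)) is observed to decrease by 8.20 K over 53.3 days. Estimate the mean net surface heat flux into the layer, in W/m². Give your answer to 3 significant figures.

Areal heat capacity C = ρ c_p D = 1000 × 4190 × 20.5 = 8.59×10^7 J m⁻² K⁻¹.
Required heat per unit area: Q = C ΔT = 8.59×10^7 × -8.20 = -7.04×10^8 J/m².
Flux F = Q / Δt = -7.04×10^8 / 4.61×10^6 s = -153 W/m².

-153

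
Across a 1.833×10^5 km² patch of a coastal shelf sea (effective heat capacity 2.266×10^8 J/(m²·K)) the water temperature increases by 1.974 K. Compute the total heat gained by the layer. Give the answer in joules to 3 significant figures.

Areal heat capacity C = 2.266×10^8 J/(m²·K) (given).
Heat per unit area: q = C ΔT = 2.27×10^8 × 1.974 = 4.47×10^8 J/m².
Total heat: Q = q × A = 4.47×10^8 × (1.833×10^5 × 10⁶ m²) = 8.20×10^19 J.

8.20×10^19 J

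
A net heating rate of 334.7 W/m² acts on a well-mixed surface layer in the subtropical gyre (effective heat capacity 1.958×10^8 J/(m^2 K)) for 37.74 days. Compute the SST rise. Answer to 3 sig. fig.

5.57 K

Areal heat capacity C = 1.958×10^8 J/(m^2 K) (given).
Net heat input Q = F Δt = 334.7 × (37.74 days × 86400 s/day) = 1.09×10^9 J/m².
ΔT = Q / C = 1.09×10^9 / 1.96×10^8 = 5.57 K.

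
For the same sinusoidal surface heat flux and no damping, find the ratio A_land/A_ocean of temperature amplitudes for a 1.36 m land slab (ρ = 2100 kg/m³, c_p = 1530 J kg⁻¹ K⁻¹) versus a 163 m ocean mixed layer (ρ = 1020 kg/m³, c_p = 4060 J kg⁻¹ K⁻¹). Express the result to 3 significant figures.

154

C_ocean = 1020 × 4060 × 163 = 6.75×10^8 J/(m²·K).
C_land = 2100 × 1530 × 1.36 = 4.37×10^6 J/(m²·K).
Undamped amplitude ∝ 1/C, so A_land/A_ocean = C_ocean/C_land = 154.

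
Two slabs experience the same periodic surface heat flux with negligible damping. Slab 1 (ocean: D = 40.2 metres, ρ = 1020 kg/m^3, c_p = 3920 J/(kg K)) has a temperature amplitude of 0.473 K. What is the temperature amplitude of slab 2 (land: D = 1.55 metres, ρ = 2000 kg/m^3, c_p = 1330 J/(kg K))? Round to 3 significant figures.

18.4 K

C_ocean = 1.61×10^8 J/(m²·K); C_land = 4.12×10^6 J/(m²·K).
A ∝ 1/C ⇒ A_land = A_ocean × C_ocean/C_land = 0.473 × 39.0 = 18.4 K.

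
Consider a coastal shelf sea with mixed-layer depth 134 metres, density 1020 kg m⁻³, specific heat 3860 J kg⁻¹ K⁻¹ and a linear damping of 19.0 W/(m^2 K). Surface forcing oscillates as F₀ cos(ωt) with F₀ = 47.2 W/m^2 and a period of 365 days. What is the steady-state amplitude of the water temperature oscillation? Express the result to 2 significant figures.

0.44 K

Areal heat capacity C = ρ c_p D = 1020 × 3860 × 134 = 5.28×10^8 J m⁻² K⁻¹.
Angular frequency ω = 2π / T = 2π / 3.15×10^7 s = 1.99×10^-7 s⁻¹.
√((Cω)² + λ²) = √((105)² + 19.0²) = 107 W/(m²·K).
Amplitude A = F₀ / √((Cω)²+λ²) = 47.2 / 107 = 0.442 K.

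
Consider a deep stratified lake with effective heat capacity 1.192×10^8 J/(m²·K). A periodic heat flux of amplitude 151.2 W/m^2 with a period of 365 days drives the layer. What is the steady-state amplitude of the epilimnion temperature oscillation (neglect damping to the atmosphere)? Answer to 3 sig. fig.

Areal heat capacity C = 1.192×10^8 J/(m²·K) (given).
Angular frequency ω = 2π / T = 2π / 3.15×10^7 s = 1.99×10^-7 s⁻¹.
Cω = 1.19×10^8 × 1.99×10^-7 = 23.7 W/(m²·K).
Amplitude A = F₀ / (Cω) = 151.2 / 23.7 = 6.37 K.

6.37 K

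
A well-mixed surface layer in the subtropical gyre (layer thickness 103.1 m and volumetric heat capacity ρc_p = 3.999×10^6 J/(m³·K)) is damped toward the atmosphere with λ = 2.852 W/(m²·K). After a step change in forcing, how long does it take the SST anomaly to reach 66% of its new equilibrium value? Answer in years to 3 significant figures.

Areal heat capacity C = ρc_p × D = 3.999×10^6 × 103.1 = 4.12×10^8 J/(m^2 K).
τ = C / λ = 4.12×10^8 / 2.852 = 1.45×10^8 s.
Fraction reached: 1 − e^(−t/τ) = 0.66 ⇒ t = −τ ln(1 − 0.66) = τ × 1.08.
t = 1.56×10^8 s = 4.94 years.

4.94 years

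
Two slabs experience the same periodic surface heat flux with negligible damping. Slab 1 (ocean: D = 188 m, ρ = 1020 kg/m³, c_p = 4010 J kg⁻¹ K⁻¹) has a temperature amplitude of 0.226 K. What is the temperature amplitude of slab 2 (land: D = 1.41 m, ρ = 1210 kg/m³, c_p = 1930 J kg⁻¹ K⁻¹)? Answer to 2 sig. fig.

53 K

C_ocean = 7.69×10^8 J/(m²·K); C_land = 3.29×10^6 J/(m²·K).
A ∝ 1/C ⇒ A_land = A_ocean × C_ocean/C_land = 0.226 × 234 = 52.8 K.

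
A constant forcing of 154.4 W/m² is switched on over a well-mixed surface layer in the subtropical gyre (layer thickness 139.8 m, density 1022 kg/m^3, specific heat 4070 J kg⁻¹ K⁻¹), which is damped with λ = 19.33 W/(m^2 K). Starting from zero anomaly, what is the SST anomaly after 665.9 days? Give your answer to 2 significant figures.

Areal heat capacity C = ρ c_p D = 1022 × 4070 × 139.8 = 5.82×10^8 J m⁻² K⁻¹.
τ = C / λ = 5.82×10^8 / 19.33 = 3.01×10^7 s.
Equilibrium anomaly ΔT_eq = F / λ = 154.4 / 19.33 = 7.99 K.
t = 665.9 days = 5.75×10^7 s, so t/τ = 1.91.
ΔT(t) = ΔT_eq (1 − e^(−t/τ)) = 7.99 × (1 − e^−1.91) = 6.81 K.

6.8 K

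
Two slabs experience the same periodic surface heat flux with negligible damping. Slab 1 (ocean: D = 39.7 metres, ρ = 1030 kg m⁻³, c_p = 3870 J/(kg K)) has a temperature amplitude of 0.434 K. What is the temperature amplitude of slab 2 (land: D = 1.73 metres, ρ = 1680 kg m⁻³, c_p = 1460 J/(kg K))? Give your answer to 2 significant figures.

C_ocean = 1.58×10^8 J/(m²·K); C_land = 4.24×10^6 J/(m²·K).
A ∝ 1/C ⇒ A_land = A_ocean × C_ocean/C_land = 0.434 × 37.3 = 16.2 K.

16 K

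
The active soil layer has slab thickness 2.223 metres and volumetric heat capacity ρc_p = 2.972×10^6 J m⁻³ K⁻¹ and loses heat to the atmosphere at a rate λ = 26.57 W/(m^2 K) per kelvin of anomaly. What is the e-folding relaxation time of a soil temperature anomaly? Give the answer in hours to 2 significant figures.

69 hours

Areal heat capacity C = ρc_p × D = 2.972×10^6 × 2.223 = 6.61×10^6 J m⁻² K⁻¹.
Relaxation time τ = C / λ = 6.61×10^6 / 26.57 = 2.49×10^5 s.
In hours: 2.49×10^5 s / (3600 s/hour) = 69.1 hours.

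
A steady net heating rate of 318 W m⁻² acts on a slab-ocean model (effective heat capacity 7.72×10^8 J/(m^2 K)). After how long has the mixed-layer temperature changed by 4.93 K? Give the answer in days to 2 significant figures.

140 days

Areal heat capacity C = 7.72×10^8 J/(m^2 K) (given).
Time required: Δt = C ΔT / F = 7.72×10^8 × 4.93 / 318 = 1.20×10^7 s.
In days: 1.20×10^7 s / (86400 s/day) = 139 days.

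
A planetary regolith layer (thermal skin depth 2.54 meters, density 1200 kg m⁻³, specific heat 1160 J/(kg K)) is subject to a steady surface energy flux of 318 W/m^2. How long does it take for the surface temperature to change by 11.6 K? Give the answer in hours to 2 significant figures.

Areal heat capacity C = ρ c_p D = 1200 × 1160 × 2.54 = 3.54×10^6 J/(m²·K).
Time required: Δt = C ΔT / F = 3.54×10^6 × 11.6 / 318 = 1.29×10^5 s.
In hours: 1.29×10^5 s / (3600 s/hour) = 35.8 hours.

36 hours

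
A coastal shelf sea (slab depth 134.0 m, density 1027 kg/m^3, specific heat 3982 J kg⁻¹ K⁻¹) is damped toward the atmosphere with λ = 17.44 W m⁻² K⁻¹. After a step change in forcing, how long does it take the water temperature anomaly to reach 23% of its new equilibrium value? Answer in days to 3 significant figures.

95.1 days

Areal heat capacity C = ρ c_p D = 1027 × 3982 × 134.0 = 5.48×10^8 J/(m^2 K).
τ = C / λ = 5.48×10^8 / 17.44 = 3.14×10^7 s.
Fraction reached: 1 − e^(−t/τ) = 0.23 ⇒ t = −τ ln(1 − 0.23) = τ × 0.261.
t = 8.21×10^6 s = 95.1 days.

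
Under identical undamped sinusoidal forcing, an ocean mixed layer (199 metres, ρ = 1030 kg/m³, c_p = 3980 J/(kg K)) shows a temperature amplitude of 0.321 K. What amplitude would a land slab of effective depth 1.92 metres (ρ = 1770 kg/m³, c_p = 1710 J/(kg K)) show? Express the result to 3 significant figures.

45.1 K

C_ocean = 8.16×10^8 J/(m²·K); C_land = 5.81×10^6 J/(m²·K).
A ∝ 1/C ⇒ A_land = A_ocean × C_ocean/C_land = 0.321 × 140 = 45.1 K.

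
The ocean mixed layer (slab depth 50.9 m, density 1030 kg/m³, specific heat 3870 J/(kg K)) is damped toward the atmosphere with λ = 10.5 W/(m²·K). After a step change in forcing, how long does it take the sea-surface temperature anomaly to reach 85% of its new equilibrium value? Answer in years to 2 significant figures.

Areal heat capacity C = ρ c_p D = 1030 × 3870 × 50.9 = 2.03×10^8 J/(m²·K).
τ = C / λ = 2.03×10^8 / 10.5 = 1.93×10^7 s.
Fraction reached: 1 − e^(−t/τ) = 0.85 ⇒ t = −τ ln(1 − 0.85) = τ × 1.90.
t = 3.67×10^7 s = 1.16 years.

1.2 years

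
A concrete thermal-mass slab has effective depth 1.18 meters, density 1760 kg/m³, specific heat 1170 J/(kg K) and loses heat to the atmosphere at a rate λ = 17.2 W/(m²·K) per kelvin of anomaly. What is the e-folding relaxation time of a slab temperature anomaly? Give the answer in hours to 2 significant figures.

Areal heat capacity C = ρ c_p D = 1760 × 1170 × 1.18 = 2.43×10^6 J/(m^2 K).
Relaxation time τ = C / λ = 2.43×10^6 / 17.2 = 1.41×10^5 s.
In hours: 1.41×10^5 s / (3600 s/hour) = 39.2 hours.

39 hours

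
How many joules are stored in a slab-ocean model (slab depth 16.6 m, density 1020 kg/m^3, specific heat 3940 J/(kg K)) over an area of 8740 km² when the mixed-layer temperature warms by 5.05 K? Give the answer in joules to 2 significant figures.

Areal heat capacity C = ρ c_p D = 1020 × 3940 × 16.6 = 6.67×10^7 J m⁻² K⁻¹.
Heat per unit area: q = C ΔT = 6.67×10^7 × 5.05 = 3.37×10^8 J/m².
Total heat: Q = q × A = 3.37×10^8 × (8740 × 10⁶ m²) = 2.94×10^18 J.

2.9×10^18 J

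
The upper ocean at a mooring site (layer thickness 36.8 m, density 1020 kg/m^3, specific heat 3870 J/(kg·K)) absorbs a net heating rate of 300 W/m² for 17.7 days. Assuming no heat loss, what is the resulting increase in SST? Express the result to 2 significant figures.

Areal heat capacity C = ρ c_p D = 1020 × 3870 × 36.8 = 1.45×10^8 J/(m^2 K).
Net heat input Q = F Δt = 300 × (17.7 days × 86400 s/day) = 4.59×10^8 J/m².
ΔT = Q / C = 4.59×10^8 / 1.45×10^8 = 3.16 K.

3.2 K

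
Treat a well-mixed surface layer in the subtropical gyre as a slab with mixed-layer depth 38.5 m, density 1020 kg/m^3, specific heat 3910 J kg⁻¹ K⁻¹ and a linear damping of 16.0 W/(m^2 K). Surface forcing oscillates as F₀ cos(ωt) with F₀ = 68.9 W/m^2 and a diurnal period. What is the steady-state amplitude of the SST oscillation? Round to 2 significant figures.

0.0062 K

Areal heat capacity C = ρ c_p D = 1020 × 3910 × 38.5 = 1.54×10^8 J/(m^2 K).
Angular frequency ω = 2π / T = 2π / 86400 s = 7.27×10^-5 s⁻¹.
√((Cω)² + λ²) = √((11200)² + 16.0²) = 11200 W/(m²·K).
Amplitude A = F₀ / √((Cω)²+λ²) = 68.9 / 11200 = 0.00617 K.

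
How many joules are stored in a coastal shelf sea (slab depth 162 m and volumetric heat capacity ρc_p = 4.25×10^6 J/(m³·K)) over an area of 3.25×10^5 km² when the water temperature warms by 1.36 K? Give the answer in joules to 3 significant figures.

Areal heat capacity C = ρc_p × D = 4.25×10^6 × 162 = 6.88×10^8 J/(m²·K).
Heat per unit area: q = C ΔT = 6.88×10^8 × 1.36 = 9.36×10^8 J/m².
Total heat: Q = q × A = 9.36×10^8 × (3.25×10^5 × 10⁶ m²) = 3.04×10^20 J.

3.04×10^20 J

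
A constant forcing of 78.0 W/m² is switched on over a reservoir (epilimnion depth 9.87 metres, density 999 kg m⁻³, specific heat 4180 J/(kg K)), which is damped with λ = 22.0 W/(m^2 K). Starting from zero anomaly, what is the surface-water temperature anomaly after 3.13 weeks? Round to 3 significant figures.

2.25 K

Areal heat capacity C = ρ c_p D = 999 × 4180 × 9.87 = 4.12×10^7 J/(m^2 K).
τ = C / λ = 4.12×10^7 / 22.0 = 1.87×10^6 s.
Equilibrium anomaly ΔT_eq = F / λ = 78.0 / 22.0 = 3.55 K.
t = 3.13 weeks = 1.89×10^6 s, so t/τ = 1.01.
ΔT(t) = ΔT_eq (1 − e^(−t/τ)) = 3.55 × (1 − e^−1.01) = 2.25 K.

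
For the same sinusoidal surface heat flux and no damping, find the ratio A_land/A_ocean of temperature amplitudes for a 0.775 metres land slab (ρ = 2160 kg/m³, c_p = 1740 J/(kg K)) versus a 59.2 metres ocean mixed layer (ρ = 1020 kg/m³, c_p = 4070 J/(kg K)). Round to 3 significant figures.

84.4

C_ocean = 1020 × 4070 × 59.2 = 2.46×10^8 J/(m²·K).
C_land = 2160 × 1740 × 0.775 = 2.91×10^6 J/(m²·K).
Undamped amplitude ∝ 1/C, so A_land/A_ocean = C_ocean/C_land = 84.4.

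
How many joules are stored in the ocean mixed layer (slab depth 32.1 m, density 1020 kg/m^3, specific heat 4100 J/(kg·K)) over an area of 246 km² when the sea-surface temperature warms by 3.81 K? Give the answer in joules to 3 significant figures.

Areal heat capacity C = ρ c_p D = 1020 × 4100 × 32.1 = 1.34×10^8 J/(m^2 K).
Heat per unit area: q = C ΔT = 1.34×10^8 × 3.81 = 5.11×10^8 J/m².
Total heat: Q = q × A = 5.11×10^8 × (246 × 10⁶ m²) = 1.26×10^17 J.

1.26×10^17 J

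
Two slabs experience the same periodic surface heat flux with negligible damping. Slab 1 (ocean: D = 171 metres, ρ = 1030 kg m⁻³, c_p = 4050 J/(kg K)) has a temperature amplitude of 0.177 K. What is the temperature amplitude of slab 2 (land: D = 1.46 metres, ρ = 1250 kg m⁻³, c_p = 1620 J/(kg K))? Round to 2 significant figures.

C_ocean = 7.13×10^8 J/(m²·K); C_land = 2.96×10^6 J/(m²·K).
A ∝ 1/C ⇒ A_land = A_ocean × C_ocean/C_land = 0.177 × 241 = 42.7 K.

43 K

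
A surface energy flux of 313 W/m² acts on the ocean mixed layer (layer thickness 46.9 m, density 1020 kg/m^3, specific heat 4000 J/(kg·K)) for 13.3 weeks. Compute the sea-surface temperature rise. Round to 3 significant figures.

13.2 K

Areal heat capacity C = ρ c_p D = 1020 × 4000 × 46.9 = 1.91×10^8 J m⁻² K⁻¹.
Net heat input Q = F Δt = 313 × (13.3 weeks × 6.048×10^5 s/week) = 2.52×10^9 J/m².
ΔT = Q / C = 2.52×10^9 / 1.91×10^8 = 13.2 K.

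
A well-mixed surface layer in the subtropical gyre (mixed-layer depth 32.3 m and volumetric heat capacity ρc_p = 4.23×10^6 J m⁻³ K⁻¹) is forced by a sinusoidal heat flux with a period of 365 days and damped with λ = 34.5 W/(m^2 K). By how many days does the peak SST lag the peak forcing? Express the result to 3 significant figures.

Areal heat capacity C = ρc_p × D = 4.23×10^6 × 32.3 = 1.37×10^8 J m⁻² K⁻¹.
ω = 2π / 3.15×10^7 s = 1.99×10^-7 s⁻¹.
Phase lag φ = arctan(Cω/λ) = arctan(27.2/34.5) = 0.668 rad.
Time lag = φ / ω = 0.668 / 1.99×10^-7 = 3.35×10^6 s = 38.8 days.

38.8 days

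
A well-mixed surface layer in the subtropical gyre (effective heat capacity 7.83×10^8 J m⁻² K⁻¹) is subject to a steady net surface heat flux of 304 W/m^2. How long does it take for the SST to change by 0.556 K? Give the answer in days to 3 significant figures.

16.6 days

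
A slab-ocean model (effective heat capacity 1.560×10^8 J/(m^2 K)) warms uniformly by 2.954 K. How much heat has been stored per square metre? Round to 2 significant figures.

4.6×10^8

Areal heat capacity C = 1.560×10^8 J/(m^2 K) (given).
ΔQ = C ΔT = 1.56×10^8 × 2.954 = 4.61×10^8 J/m².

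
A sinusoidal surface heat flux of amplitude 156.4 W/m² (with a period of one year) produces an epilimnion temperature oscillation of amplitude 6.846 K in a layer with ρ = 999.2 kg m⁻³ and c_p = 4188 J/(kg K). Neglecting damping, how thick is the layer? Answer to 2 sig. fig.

27 m

ω = 2π / 3.15×10^7 s = 1.99×10^-7 s⁻¹.
Required C = F₀ / (A ω) = 156.4 / (6.846 × 1.99×10^-7) = 1.15×10^8 J/(m²·K).
D = C / (ρ c_p) = 1.15×10^8 / (999.2 × 4188) = 27.4 m.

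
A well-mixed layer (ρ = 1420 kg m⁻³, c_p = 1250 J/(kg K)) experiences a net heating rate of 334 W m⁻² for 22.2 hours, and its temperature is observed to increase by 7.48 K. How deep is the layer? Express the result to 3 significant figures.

2.01 m

Heat input Q = F Δt = 334 × 79900 s = 2.67×10^7 J/m².
Required areal heat capacity C = Q / ΔT = 3.57×10^6 J/(m²·K).
Depth D = C / (ρ c_p) = 3.57×10^6 / (1420 × 1250) = 2.01 m.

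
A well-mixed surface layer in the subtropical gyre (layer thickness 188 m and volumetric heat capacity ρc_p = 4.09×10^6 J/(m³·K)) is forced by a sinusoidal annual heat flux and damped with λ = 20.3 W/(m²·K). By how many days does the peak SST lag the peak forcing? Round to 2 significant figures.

84 days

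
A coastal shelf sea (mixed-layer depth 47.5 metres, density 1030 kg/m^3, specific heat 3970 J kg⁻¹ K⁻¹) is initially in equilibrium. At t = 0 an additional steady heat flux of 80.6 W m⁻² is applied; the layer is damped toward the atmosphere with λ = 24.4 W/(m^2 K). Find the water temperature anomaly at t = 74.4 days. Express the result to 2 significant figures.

1.8 K

Areal heat capacity C = ρ c_p D = 1030 × 3970 × 47.5 = 1.94×10^8 J/(m²·K).
τ = C / λ = 1.94×10^8 / 24.4 = 7.96×10^6 s.
Equilibrium anomaly ΔT_eq = F / λ = 80.6 / 24.4 = 3.30 K.
t = 74.4 days = 6.43×10^6 s, so t/τ = 0.808.
ΔT(t) = ΔT_eq (1 − e^(−t/τ)) = 3.30 × (1 − e^−0.808) = 1.83 K.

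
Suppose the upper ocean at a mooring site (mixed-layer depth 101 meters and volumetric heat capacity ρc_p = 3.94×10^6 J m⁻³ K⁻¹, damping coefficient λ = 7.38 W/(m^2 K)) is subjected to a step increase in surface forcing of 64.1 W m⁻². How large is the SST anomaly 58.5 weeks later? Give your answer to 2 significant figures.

4.2 K

Areal heat capacity C = ρc_p × D = 3.94×10^6 × 101 = 3.98×10^8 J m⁻² K⁻¹.
τ = C / λ = 3.98×10^8 / 7.38 = 5.39×10^7 s.
Equilibrium anomaly ΔT_eq = F / λ = 64.1 / 7.38 = 8.69 K.
t = 58.5 weeks = 3.54×10^7 s, so t/τ = 0.656.
ΔT(t) = ΔT_eq (1 − e^(−t/τ)) = 8.69 × (1 − e^−0.656) = 4.18 K.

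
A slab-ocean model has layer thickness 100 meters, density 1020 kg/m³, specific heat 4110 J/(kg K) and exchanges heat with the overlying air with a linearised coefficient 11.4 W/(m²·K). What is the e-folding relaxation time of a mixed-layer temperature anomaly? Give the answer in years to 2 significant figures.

1.2 years

Areal heat capacity C = ρ c_p D = 1020 × 4110 × 100 = 4.19×10^8 J m⁻² K⁻¹.
Relaxation time τ = C / λ = 4.19×10^8 / 11.4 = 3.68×10^7 s.
In years: 3.68×10^7 s / (3.156×10^7 s/year) = 1.17 years.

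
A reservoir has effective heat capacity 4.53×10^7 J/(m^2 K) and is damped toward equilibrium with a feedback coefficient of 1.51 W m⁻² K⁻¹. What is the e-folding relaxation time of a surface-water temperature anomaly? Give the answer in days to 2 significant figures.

Areal heat capacity C = 4.53×10^7 J/(m^2 K) (given).
Relaxation time τ = C / λ = 4.53×10^7 / 1.51 = 3.00×10^7 s.
In days: 3.00×10^7 s / (86400 s/day) = 347 days.

350 days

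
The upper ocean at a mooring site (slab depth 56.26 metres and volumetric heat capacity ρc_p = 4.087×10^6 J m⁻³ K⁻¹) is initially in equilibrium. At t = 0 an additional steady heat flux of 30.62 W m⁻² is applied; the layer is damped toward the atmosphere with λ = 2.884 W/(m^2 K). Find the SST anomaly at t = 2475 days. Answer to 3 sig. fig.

9.89 K

Areal heat capacity C = ρc_p × D = 4.087×10^6 × 56.26 = 2.30×10^8 J m⁻² K⁻¹.
τ = C / λ = 2.30×10^8 / 2.884 = 7.97×10^7 s.
Equilibrium anomaly ΔT_eq = F / λ = 30.62 / 2.884 = 10.6 K.
t = 2475 days = 2.14×10^8 s, so t/τ = 2.68.
ΔT(t) = ΔT_eq (1 − e^(−t/τ)) = 10.6 × (1 − e^−2.68) = 9.89 K.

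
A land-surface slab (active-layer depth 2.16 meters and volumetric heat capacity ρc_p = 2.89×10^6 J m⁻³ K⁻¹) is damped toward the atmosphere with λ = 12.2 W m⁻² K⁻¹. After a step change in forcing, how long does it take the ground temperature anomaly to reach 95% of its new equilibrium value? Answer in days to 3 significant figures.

Areal heat capacity C = ρc_p × D = 2.89×10^6 × 2.16 = 6.24×10^6 J/(m²·K).
τ = C / λ = 6.24×10^6 / 12.2 = 5.12×10^5 s.
Fraction reached: 1 − e^(−t/τ) = 0.95 ⇒ t = −τ ln(1 − 0.95) = τ × 3.00.
t = 1.53×10^6 s = 17.7 days.

17.7 days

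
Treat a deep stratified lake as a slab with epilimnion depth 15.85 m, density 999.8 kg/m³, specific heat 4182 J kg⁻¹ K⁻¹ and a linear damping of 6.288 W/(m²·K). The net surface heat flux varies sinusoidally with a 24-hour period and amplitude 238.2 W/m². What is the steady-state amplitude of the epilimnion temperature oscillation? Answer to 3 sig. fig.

0.0494 K

Areal heat capacity C = ρ c_p D = 999.8 × 4182 × 15.85 = 6.63×10^7 J/(m²·K).
Angular frequency ω = 2π / T = 2π / 86400 s = 7.27×10^-5 s⁻¹.
√((Cω)² + λ²) = √((4820)² + 6.288²) = 4820 W/(m²·K).
Amplitude A = F₀ / √((Cω)²+λ²) = 238.2 / 4820 = 0.0494 K.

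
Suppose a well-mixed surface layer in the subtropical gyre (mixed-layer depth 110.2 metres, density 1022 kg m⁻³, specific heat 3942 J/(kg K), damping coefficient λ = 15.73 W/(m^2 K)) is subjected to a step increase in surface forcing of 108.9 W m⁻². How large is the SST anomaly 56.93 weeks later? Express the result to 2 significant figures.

4.9 K

Areal heat capacity C = ρ c_p D = 1022 × 3942 × 110.2 = 4.44×10^8 J m⁻² K⁻¹.
τ = C / λ = 4.44×10^8 / 15.73 = 2.82×10^7 s.
Equilibrium anomaly ΔT_eq = F / λ = 108.9 / 15.73 = 6.92 K.
t = 56.93 weeks = 3.44×10^7 s, so t/τ = 1.22.
ΔT(t) = ΔT_eq (1 − e^(−t/τ)) = 6.92 × (1 − e^−1.22) = 4.88 K.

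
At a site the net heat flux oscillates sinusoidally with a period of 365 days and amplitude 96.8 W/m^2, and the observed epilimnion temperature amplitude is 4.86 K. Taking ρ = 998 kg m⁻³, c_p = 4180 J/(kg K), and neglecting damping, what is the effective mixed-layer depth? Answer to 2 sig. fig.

24 m

ω = 2π / 3.15×10^7 s = 1.99×10^-7 s⁻¹.
Required C = F₀ / (A ω) = 96.8 / (4.86 × 1.99×10^-7) = 1.00×10^8 J/(m²·K).
D = C / (ρ c_p) = 1.00×10^8 / (998 × 4180) = 24.0 m.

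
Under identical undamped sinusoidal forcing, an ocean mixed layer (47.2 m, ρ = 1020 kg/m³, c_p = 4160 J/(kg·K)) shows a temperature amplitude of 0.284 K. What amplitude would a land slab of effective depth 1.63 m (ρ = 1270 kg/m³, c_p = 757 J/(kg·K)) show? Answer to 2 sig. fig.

C_ocean = 2.00×10^8 J/(m²·K); C_land = 1.57×10^6 J/(m²·K).
A ∝ 1/C ⇒ A_land = A_ocean × C_ocean/C_land = 0.284 × 128 = 36.3 K.

36 K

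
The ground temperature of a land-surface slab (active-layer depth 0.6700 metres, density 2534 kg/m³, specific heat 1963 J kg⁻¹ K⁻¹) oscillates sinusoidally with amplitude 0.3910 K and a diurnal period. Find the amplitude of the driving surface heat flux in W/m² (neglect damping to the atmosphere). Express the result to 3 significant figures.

Areal heat capacity C = ρ c_p D = 2534 × 1963 × 0.6700 = 3.33×10^6 J/(m^2 K).
ω = 2π / 86400 s = 7.27×10^-5 s⁻¹.
Cω = 3.33×10^6 × 7.27×10^-5 = 242 W/(m²·K).
F₀ = A × Cω = 0.3910 × 242 = 94.8 W/m².

94.8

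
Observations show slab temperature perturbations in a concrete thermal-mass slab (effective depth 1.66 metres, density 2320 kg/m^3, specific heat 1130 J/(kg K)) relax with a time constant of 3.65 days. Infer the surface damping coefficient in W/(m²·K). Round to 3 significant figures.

13.8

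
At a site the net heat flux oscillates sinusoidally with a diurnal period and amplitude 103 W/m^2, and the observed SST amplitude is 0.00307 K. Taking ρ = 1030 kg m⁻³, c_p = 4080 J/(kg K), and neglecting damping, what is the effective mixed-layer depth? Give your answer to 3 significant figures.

110 m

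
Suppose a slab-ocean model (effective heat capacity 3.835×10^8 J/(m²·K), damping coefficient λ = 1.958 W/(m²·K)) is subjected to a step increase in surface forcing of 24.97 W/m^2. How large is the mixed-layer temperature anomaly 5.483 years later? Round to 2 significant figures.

7.5 K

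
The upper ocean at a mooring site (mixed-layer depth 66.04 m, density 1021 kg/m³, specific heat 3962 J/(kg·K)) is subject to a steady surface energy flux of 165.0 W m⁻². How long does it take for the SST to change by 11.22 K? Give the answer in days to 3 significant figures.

210 days

Areal heat capacity C = ρ c_p D = 1021 × 3962 × 66.04 = 2.67×10^8 J/(m²·K).
Time required: Δt = C ΔT / F = 2.67×10^8 × 11.22 / 165.0 = 1.82×10^7 s.
In days: 1.82×10^7 s / (86400 s/day) = 210 days.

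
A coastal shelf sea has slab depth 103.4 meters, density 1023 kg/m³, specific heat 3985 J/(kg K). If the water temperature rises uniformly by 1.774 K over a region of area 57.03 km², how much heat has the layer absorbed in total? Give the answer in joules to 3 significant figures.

Areal heat capacity C = ρ c_p D = 1023 × 3985 × 103.4 = 4.22×10^8 J m⁻² K⁻¹.
Heat per unit area: q = C ΔT = 4.22×10^8 × 1.774 = 7.48×10^8 J/m².
Total heat: Q = q × A = 7.48×10^8 × (57.03 × 10⁶ m²) = 4.26×10^16 J.

4.26×10^16 J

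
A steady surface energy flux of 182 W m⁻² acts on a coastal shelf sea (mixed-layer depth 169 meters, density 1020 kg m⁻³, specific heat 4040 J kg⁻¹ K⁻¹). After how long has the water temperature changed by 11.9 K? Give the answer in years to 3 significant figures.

Areal heat capacity C = ρ c_p D = 1020 × 4040 × 169 = 6.96×10^8 J/(m²·K).
Time required: Δt = C ΔT / F = 6.96×10^8 × 11.9 / 182 = 4.55×10^7 s.
In years: 4.55×10^7 s / (3.156×10^7 s/year) = 1.44 years.

1.44 years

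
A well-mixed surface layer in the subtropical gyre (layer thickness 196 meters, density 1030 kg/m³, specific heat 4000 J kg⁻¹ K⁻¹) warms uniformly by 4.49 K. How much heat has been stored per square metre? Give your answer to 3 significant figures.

3.63×10^9

Areal heat capacity C = ρ c_p D = 1030 × 4000 × 196 = 8.08×10^8 J/(m^2 K).
ΔQ = C ΔT = 8.08×10^8 × 4.49 = 3.63×10^9 J/m².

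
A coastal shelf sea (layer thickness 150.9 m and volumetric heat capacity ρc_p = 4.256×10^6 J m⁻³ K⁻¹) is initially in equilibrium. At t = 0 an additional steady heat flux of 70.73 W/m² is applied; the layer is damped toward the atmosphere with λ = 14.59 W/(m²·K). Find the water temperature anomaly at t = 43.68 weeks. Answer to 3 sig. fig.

Areal heat capacity C = ρc_p × D = 4.256×10^6 × 150.9 = 6.42×10^8 J/(m²·K).
τ = C / λ = 6.42×10^8 / 14.59 = 4.40×10^7 s.
Equilibrium anomaly ΔT_eq = F / λ = 70.73 / 14.59 = 4.85 K.
t = 43.68 weeks = 2.64×10^7 s, so t/τ = 0.600.
ΔT(t) = ΔT_eq (1 − e^(−t/τ)) = 4.85 × (1 − e^−0.600) = 2.19 K.

2.19 K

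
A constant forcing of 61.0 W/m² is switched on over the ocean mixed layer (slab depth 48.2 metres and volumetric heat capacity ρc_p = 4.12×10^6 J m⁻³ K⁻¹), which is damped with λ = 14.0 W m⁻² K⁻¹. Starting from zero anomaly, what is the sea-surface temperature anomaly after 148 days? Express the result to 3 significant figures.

Areal heat capacity C = ρc_p × D = 4.12×10^6 × 48.2 = 1.99×10^8 J m⁻² K⁻¹.
τ = C / λ = 1.99×10^8 / 14.0 = 1.42×10^7 s.
Equilibrium anomaly ΔT_eq = F / λ = 61.0 / 14.0 = 4.36 K.
t = 148 days = 1.28×10^7 s, so t/τ = 0.901.
ΔT(t) = ΔT_eq (1 − e^(−t/τ)) = 4.36 × (1 − e^−0.901) = 2.59 K.

2.59 K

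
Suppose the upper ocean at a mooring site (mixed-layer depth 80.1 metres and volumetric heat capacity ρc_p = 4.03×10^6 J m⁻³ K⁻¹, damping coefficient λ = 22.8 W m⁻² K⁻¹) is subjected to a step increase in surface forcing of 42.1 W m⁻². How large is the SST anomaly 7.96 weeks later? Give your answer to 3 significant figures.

0.532 K

Areal heat capacity C = ρc_p × D = 4.03×10^6 × 80.1 = 3.23×10^8 J/(m^2 K).
τ = C / λ = 3.23×10^8 / 22.8 = 1.42×10^7 s.
Equilibrium anomaly ΔT_eq = F / λ = 42.1 / 22.8 = 1.85 K.
t = 7.96 weeks = 4.81×10^6 s, so t/τ = 0.340.
ΔT(t) = ΔT_eq (1 − e^(−t/τ)) = 1.85 × (1 − e^−0.340) = 0.532 K.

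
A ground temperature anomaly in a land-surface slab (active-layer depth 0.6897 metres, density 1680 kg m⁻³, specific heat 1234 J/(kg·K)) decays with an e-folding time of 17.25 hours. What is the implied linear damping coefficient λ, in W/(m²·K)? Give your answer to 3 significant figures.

23.0

Areal heat capacity C = ρ c_p D = 1680 × 1234 × 0.6897 = 1.43×10^6 J/(m²·K).
τ = 17.25 hours = 62100 s.
λ = C / τ = 1.43×10^6 / 62100 = 23.0 W/(m²·K).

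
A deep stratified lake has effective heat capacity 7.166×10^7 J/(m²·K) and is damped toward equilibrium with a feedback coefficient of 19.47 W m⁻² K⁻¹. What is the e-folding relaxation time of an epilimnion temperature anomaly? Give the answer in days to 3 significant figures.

42.6 days

Areal heat capacity C = 7.166×10^7 J/(m²·K) (given).
Relaxation time τ = C / λ = 7.17×10^7 / 19.47 = 3.68×10^6 s.
In days: 3.68×10^6 s / (86400 s/day) = 42.6 days.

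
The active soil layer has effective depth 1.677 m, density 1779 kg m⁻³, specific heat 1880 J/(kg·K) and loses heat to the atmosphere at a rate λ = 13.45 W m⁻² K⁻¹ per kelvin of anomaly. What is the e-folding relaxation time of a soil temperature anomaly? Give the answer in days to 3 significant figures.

4.83 days

Areal heat capacity C = ρ c_p D = 1779 × 1880 × 1.677 = 5.61×10^6 J m⁻² K⁻¹.
Relaxation time τ = C / λ = 5.61×10^6 / 13.45 = 4.17×10^5 s.
In days: 4.17×10^5 s / (86400 s/day) = 4.83 days.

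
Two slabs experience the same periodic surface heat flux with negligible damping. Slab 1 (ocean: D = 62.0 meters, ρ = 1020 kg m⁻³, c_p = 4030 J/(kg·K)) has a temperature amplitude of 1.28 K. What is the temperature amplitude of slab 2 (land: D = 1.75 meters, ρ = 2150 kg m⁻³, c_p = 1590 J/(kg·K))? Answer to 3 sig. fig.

C_ocean = 2.55×10^8 J/(m²·K); C_land = 5.98×10^6 J/(m²·K).
A ∝ 1/C ⇒ A_land = A_ocean × C_ocean/C_land = 1.28 × 42.6 = 54.5 K.

54.5 K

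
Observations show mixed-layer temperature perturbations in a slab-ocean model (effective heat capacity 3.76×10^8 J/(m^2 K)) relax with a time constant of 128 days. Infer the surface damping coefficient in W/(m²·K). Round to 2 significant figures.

34

Areal heat capacity C = 3.76×10^8 J/(m^2 K) (given).
τ = 128 days = 1.11×10^7 s.
λ = C / τ = 3.76×10^8 / 1.11×10^7 = 34.0 W/(m²·K).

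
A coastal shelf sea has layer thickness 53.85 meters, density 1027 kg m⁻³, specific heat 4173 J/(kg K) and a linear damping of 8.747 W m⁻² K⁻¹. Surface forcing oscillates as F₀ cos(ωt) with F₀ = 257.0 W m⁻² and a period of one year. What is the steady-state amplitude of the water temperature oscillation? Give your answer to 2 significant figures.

5.5 K

Areal heat capacity C = ρ c_p D = 1027 × 4173 × 53.85 = 2.31×10^8 J m⁻² K⁻¹.
Angular frequency ω = 2π / T = 2π / 3.15×10^7 s = 1.99×10^-7 s⁻¹.
√((Cω)² + λ²) = √((46.0)² + 8.747²) = 46.8 W/(m²·K).
Amplitude A = F₀ / √((Cω)²+λ²) = 257.0 / 46.8 = 5.49 K.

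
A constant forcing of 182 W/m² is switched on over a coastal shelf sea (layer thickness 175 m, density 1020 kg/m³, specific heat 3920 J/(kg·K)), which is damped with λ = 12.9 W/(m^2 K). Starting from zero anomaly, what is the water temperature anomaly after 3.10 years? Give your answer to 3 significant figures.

11.8 K

Areal heat capacity C = ρ c_p D = 1020 × 3920 × 175 = 7.00×10^8 J/(m^2 K).
τ = C / λ = 7.00×10^8 / 12.9 = 5.42×10^7 s.
Equilibrium anomaly ΔT_eq = F / λ = 182 / 12.9 = 14.1 K.
t = 3.10 years = 9.78×10^7 s, so t/τ = 1.80.
ΔT(t) = ΔT_eq (1 − e^(−t/τ)) = 14.1 × (1 − e^−1.80) = 11.8 K.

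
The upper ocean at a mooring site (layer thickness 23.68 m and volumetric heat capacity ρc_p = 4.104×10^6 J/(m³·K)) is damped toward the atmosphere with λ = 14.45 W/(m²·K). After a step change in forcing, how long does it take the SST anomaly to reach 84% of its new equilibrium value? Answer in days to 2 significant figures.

140 days

Areal heat capacity C = ρc_p × D = 4.104×10^6 × 23.68 = 9.72×10^7 J m⁻² K⁻¹.
τ = C / λ = 9.72×10^7 / 14.45 = 6.73×10^6 s.
Fraction reached: 1 − e^(−t/τ) = 0.84 ⇒ t = −τ ln(1 − 0.84) = τ × 1.83.
t = 1.23×10^7 s = 143 days.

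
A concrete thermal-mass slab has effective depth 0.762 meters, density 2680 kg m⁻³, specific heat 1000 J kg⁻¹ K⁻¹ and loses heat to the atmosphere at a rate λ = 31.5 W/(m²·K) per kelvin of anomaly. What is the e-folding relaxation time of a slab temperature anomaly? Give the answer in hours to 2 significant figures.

Areal heat capacity C = ρ c_p D = 2680 × 1000 × 0.762 = 2.04×10^6 J m⁻² K⁻¹.
Relaxation time τ = C / λ = 2.04×10^6 / 31.5 = 64800 s.
In hours: 64800 s / (3600 s/hour) = 18.0 hours.

18 hours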